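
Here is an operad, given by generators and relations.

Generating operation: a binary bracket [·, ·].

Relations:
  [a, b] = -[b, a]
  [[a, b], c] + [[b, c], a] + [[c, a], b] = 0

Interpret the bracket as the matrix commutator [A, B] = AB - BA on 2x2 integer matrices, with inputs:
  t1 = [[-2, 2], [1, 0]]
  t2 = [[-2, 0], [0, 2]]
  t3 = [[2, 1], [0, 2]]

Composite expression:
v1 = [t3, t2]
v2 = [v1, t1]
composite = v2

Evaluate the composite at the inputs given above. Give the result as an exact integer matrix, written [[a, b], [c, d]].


[[4, 8], [0, -4]]

[t3, t2] = [[0, 4], [0, 0]]
[[t3, t2], t1] = [[4, 8], [0, -4]]


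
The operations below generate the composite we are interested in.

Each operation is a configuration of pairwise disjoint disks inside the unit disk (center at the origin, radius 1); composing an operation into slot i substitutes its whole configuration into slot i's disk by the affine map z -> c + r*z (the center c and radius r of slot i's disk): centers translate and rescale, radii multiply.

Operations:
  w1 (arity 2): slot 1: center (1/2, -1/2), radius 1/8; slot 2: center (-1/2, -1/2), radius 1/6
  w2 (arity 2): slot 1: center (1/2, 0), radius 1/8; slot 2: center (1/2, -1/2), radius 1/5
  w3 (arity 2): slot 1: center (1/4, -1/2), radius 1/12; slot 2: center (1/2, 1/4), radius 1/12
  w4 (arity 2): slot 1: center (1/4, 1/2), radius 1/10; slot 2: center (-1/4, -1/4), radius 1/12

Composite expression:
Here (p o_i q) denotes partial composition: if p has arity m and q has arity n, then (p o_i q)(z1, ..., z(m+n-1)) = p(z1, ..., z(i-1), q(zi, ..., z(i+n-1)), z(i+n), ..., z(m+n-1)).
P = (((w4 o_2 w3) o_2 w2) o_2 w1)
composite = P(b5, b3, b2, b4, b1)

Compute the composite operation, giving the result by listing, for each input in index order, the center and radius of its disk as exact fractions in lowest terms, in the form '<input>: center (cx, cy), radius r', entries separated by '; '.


b1: center (-5/24, -11/48), radius 1/144; b2: center (-521/2304, -673/2304), radius 1/6912; b3: center (-173/768, -673/2304), radius 1/9216; b4: center (-65/288, -85/288), radius 1/720; b5: center (1/4, 1/2), radius 1/10

Nesting under w4 composes maps z -> c + r*z down each b-path.
b5 passes through 1 substitution, ending at center (1/4, 1/2), radius 1/10
b3 passes through 4 substitutions, ending at center (-173/768, -673/2304), radius 1/9216
b2 passes through 4 substitutions, ending at center (-521/2304, -673/2304), radius 1/6912
b4 passes through 3 substitutions, ending at center (-65/288, -85/288), radius 1/720
b1 passes through 2 substitutions, ending at center (-5/24, -11/48), radius 1/144


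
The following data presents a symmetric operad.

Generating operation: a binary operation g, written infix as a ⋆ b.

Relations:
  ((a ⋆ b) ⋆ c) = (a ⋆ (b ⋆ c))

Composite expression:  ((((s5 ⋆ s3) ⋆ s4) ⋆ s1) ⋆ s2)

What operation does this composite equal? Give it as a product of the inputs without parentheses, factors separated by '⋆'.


The g-tree's shape is irrelevant; the s-reading-order decides.
(s5 ⋆ s3) flattens to s5 ⋆ s3
((s5 ⋆ s3) ⋆ s4) flattens to s5 ⋆ s3 ⋆ s4
(((s5 ⋆ s3) ⋆ s4) ⋆ s1) flattens to s5 ⋆ s3 ⋆ s4 ⋆ s1
((((s5 ⋆ s3) ⋆ s4) ⋆ s1) ⋆ s2) flattens to s5 ⋆ s3 ⋆ s4 ⋆ s1 ⋆ s2

s5 ⋆ s3 ⋆ s4 ⋆ s1 ⋆ s2


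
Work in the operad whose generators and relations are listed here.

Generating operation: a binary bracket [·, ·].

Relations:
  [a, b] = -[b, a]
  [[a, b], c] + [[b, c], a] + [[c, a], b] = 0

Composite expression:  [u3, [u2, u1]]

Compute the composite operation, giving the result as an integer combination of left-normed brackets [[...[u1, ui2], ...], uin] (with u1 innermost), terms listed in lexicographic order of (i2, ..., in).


[[u1, u2], u3]

Skip Jacobi rewriting: expand, keep u1-initial words, read off terms.
Composite bracket: [u3, [u2, u1]]
Expanding via [a, b] = ab - ba: 4 signed words (2^2 = 4).
Words beginning with u1 determine it all:
  word u1u2u3 has sign +1, contributing +[[u1, u2], u3]


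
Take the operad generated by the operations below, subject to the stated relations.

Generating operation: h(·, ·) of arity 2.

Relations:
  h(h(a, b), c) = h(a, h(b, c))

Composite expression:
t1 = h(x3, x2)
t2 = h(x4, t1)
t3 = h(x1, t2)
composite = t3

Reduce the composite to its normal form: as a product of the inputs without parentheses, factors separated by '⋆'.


x1 ⋆ x4 ⋆ x3 ⋆ x2

Key point: h is associative — brackets drop, the x-order remains.
h(x3, x2) unparenthesizes to x3 ⋆ x2
h(x4, h(x3, x2)) unparenthesizes to x4 ⋆ x3 ⋆ x2
h(x1, h(x4, h(x3, x2))) unparenthesizes to x1 ⋆ x4 ⋆ x3 ⋆ x2


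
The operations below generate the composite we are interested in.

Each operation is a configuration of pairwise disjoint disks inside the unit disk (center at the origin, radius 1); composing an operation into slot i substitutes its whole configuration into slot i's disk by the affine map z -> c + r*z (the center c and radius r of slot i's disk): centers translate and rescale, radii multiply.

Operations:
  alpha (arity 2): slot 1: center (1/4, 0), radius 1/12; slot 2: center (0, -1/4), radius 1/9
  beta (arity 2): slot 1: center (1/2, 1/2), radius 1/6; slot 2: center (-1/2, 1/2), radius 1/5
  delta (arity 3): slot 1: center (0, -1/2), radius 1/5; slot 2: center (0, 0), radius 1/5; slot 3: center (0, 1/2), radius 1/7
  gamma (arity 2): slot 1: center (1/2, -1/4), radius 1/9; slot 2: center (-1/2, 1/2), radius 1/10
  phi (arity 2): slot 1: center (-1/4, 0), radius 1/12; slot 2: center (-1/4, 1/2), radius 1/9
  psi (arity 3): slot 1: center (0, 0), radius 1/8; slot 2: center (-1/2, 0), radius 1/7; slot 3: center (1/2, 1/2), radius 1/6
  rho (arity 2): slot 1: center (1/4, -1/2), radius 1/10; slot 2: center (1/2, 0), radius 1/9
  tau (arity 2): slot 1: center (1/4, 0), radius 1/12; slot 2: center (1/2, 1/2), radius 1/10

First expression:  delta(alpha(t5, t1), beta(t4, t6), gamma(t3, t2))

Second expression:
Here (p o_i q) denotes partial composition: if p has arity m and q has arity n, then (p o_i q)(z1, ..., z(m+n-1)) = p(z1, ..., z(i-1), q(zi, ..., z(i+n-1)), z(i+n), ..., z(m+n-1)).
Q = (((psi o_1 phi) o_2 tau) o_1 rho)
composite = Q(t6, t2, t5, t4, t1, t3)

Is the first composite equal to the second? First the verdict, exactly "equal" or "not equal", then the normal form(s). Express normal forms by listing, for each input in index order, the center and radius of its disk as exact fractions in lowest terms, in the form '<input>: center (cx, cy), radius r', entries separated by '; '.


not equal; first: t1: center (0, -11/20), radius 1/45; t2: center (-1/14, 4/7), radius 1/70; t3: center (1/14, 13/28), radius 1/63; t4: center (1/10, 1/10), radius 1/30; t5: center (1/20, -1/2), radius 1/60; t6: center (-1/10, 1/10), radius 1/25; second: t1: center (-1/2, 0), radius 1/7; t2: center (-5/192, 0), radius 1/864; t3: center (1/2, 1/2), radius 1/6; t4: center (-7/288, 5/72), radius 1/720; t5: center (-1/36, 1/16), radius 1/864; t6: center (-11/384, -1/192), radius 1/960

In normal form, the first expression is t1: center (0, -11/20), radius 1/45; t2: center (-1/14, 4/7), radius 1/70; t3: center (1/14, 13/28), radius 1/63; t4: center (1/10, 1/10), radius 1/30; t5: center (1/20, -1/2), radius 1/60; t6: center (-1/10, 1/10), radius 1/25
In normal form, the second expression is t1: center (-1/2, 0), radius 1/7; t2: center (-5/192, 0), radius 1/864; t3: center (1/2, 1/2), radius 1/6; t4: center (-7/288, 5/72), radius 1/720; t5: center (-1/36, 1/16), radius 1/864; t6: center (-11/384, -1/192), radius 1/960
No match — not equal.


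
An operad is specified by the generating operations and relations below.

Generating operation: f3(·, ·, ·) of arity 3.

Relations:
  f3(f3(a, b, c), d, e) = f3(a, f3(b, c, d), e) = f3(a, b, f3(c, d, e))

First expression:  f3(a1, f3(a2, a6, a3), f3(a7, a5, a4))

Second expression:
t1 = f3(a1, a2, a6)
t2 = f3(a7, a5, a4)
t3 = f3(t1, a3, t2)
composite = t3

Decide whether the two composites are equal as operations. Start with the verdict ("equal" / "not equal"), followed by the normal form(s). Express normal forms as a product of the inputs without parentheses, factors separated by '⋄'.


The first composite normalizes to a1 ⋄ a2 ⋄ a6 ⋄ a3 ⋄ a7 ⋄ a5 ⋄ a4
The second composite normalizes to a1 ⋄ a2 ⋄ a6 ⋄ a3 ⋄ a7 ⋄ a5 ⋄ a4
The normal forms match — equal.

equal — both sides give a1 ⋄ a2 ⋄ a6 ⋄ a3 ⋄ a7 ⋄ a5 ⋄ a4


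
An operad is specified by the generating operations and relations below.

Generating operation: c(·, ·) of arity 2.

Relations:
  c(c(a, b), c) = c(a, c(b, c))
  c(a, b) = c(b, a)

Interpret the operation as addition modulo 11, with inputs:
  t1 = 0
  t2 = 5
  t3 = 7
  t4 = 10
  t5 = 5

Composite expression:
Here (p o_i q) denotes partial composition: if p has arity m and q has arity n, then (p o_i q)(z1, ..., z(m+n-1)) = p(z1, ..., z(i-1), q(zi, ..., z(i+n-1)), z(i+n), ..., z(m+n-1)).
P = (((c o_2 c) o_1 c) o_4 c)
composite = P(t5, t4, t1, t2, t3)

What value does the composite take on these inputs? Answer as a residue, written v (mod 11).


c(t5, t4) = 4
c(t2, t3) = 1
c(t1, c(t2, t3)) = 1
c(c(t5, t4), c(t1, c(t2, t3))) = 5

5 (mod 11)


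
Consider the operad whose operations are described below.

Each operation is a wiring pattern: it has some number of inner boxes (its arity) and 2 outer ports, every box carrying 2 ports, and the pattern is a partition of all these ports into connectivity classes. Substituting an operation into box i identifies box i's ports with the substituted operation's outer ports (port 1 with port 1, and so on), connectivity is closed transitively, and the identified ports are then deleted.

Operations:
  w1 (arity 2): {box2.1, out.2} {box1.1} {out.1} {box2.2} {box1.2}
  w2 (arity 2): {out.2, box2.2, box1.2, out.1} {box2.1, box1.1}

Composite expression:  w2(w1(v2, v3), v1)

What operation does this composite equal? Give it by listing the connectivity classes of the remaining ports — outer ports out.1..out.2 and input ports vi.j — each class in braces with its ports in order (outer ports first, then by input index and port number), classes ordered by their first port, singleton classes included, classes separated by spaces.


{out.1, out.2, v1.2, v3.1} {v1.1} {v2.1} {v2.2} {v3.2}

After gluing at w2, chains via deleted ports link the v-ports.
w1 over (v2, v3) gives {out.1} {out.2, v3.1} {v2.1} {v2.2} {v3.2}, out.j being that stage's outer ports
w2 over (v2, v3, v1) gives {out.1, out.2, v1.2, v3.1} {v1.1} {v2.1} {v2.2} {v3.2}, out.j being that stage's outer ports


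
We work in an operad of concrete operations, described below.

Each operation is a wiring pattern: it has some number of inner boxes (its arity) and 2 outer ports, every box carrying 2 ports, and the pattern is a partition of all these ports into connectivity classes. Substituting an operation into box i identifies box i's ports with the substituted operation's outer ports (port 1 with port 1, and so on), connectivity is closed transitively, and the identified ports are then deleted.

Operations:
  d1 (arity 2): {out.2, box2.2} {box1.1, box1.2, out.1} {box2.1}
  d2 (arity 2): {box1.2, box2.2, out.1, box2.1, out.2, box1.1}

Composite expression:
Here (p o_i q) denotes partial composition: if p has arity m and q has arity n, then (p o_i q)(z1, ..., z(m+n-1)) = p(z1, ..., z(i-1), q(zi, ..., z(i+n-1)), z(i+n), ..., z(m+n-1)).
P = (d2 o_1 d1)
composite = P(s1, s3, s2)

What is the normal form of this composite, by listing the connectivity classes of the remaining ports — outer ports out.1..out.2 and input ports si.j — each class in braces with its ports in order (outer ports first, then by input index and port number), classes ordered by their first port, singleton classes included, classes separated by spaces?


Reachability decides: close wires over d2-identified ports.
after d1, the pattern on (s1, s3) reads {out.1, s1.1, s1.2} {out.2, s3.2} {s3.1} (out.j = its outer ports)
after d2, the pattern on (s1, s3, s2) reads {out.1, out.2, s1.1, s1.2, s2.1, s2.2, s3.2} {s3.1} (out.j = its outer ports)

{out.1, out.2, s1.1, s1.2, s2.1, s2.2, s3.2} {s3.1}


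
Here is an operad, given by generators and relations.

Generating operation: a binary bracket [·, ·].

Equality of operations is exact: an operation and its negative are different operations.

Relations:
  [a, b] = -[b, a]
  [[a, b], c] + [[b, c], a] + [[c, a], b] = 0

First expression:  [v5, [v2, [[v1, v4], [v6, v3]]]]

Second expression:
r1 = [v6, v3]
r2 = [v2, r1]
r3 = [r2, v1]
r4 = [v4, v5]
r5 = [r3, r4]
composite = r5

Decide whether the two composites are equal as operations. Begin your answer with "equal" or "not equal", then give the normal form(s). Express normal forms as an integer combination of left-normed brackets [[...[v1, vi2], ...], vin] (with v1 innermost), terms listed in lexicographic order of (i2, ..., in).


not equal; the first gives -[[[[[v1, v4], v3], v6], v2], v5] + [[[[[v1, v4], v6], v3], v2], v5] and the second [[[[[v1, v2], v3], v6], v4], v5] - [[[[[v1, v2], v3], v6], v5], v4] - [[[[[v1, v2], v6], v3], v4], v5] + [[[[[v1, v2], v6], v3], v5], v4] - [[[[[v1, v3], v6], v2], v4], v5] + [[[[[v1, v3], v6], v2], v5], v4] + [[[[[v1, v6], v3], v2], v4], v5] - [[[[[v1, v6], v3], v2], v5], v4]


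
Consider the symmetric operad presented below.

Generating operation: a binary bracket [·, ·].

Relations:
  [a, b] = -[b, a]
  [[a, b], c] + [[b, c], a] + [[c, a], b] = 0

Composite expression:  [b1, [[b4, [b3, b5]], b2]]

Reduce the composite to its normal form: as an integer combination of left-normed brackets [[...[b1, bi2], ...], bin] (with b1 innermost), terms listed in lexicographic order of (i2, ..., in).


[[[[b1, b2], b3], b5], b4] - [[[[b1, b2], b4], b3], b5] + [[[[b1, b2], b4], b5], b3] - [[[[b1, b2], b5], b3], b4] - [[[[b1, b3], b5], b4], b2] + [[[[b1, b4], b3], b5], b2] - [[[[b1, b4], b5], b3], b2] + [[[[b1, b5], b3], b4], b2]


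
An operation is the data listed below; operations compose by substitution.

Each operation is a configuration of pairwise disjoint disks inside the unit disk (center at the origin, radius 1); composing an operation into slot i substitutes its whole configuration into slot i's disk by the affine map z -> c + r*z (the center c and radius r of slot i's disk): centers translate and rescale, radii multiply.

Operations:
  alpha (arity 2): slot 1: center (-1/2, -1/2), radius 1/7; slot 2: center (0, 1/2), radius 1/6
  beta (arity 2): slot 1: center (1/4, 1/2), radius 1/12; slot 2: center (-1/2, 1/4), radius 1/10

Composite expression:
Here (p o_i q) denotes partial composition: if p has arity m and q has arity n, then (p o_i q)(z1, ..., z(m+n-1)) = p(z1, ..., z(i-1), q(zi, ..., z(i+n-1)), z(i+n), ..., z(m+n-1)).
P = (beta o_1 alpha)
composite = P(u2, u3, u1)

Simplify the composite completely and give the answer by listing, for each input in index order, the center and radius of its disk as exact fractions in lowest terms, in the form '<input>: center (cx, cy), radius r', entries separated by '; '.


u1: center (-1/2, 1/4), radius 1/10; u2: center (5/24, 11/24), radius 1/84; u3: center (1/4, 13/24), radius 1/72


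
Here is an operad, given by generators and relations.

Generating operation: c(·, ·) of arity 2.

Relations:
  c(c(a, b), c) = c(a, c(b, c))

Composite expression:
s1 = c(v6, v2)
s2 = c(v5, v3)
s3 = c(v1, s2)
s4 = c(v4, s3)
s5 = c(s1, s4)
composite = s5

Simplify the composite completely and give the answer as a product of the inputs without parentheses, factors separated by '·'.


v6 · v2 · v4 · v1 · v5 · v3

Every regrouping of c is equal, so read the v-inputs in written order.
c(v6, v2) spells out as v6 · v2
c(v5, v3) spells out as v5 · v3
c(v1, c(v5, v3)) spells out as v1 · v5 · v3
c(v4, c(v1, c(v5, v3))) spells out as v4 · v1 · v5 · v3
c(c(v6, v2), c(v4, c(v1, c(v5, v3)))) spells out as v6 · v2 · v4 · v1 · v5 · v3


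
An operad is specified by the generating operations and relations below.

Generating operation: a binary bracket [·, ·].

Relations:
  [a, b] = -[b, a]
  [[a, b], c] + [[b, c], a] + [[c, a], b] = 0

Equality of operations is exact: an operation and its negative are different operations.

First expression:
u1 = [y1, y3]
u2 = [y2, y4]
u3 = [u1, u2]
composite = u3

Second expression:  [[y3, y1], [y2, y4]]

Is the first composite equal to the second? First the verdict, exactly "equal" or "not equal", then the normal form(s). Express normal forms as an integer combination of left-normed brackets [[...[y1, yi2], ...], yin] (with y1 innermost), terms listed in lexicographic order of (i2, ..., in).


not equal; first: [[[y1, y3], y2], y4] - [[[y1, y3], y4], y2]; second: -[[[y1, y3], y2], y4] + [[[y1, y3], y4], y2]

In normal form, the first expression is [[[y1, y3], y2], y4] - [[[y1, y3], y4], y2]
In normal form, the second expression is -[[[y1, y3], y2], y4] + [[[y1, y3], y4], y2]
The normal forms differ: not equal.


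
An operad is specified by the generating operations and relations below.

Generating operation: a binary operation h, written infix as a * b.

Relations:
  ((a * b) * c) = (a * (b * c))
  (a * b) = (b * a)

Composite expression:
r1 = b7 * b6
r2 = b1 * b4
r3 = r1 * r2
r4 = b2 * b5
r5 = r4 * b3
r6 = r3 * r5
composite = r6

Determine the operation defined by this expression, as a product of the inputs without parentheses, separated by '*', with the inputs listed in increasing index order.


b1 * b2 * b3 * b4 * b5 * b6 * b7


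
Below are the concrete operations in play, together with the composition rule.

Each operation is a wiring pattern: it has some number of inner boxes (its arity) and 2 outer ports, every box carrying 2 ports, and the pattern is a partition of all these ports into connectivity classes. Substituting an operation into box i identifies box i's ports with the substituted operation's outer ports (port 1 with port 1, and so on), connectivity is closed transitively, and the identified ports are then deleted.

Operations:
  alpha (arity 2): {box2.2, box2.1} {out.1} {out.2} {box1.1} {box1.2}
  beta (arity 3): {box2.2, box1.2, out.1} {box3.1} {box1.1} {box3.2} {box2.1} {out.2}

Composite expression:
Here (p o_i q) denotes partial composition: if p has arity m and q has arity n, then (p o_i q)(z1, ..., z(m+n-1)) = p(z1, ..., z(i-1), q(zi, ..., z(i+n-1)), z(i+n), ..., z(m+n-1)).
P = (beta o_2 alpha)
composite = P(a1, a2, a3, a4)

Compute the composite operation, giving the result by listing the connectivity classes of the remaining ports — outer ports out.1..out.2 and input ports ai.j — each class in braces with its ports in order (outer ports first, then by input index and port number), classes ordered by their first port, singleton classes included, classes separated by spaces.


After gluing at beta, chains via deleted ports link the a-ports.
stage alpha: inputs (a2, a3), connectivity {out.1} {out.2} {a2.1} {a2.2} {a3.1, a3.2}, out.j its boundary
stage beta: inputs (a1, a2, a3, a4), connectivity {out.1, a1.2} {out.2} {a1.1} {a2.1} {a2.2} {a3.1, a3.2} {a4.1} {a4.2}, out.j its boundary

{out.1, a1.2} {out.2} {a1.1} {a2.1} {a2.2} {a3.1, a3.2} {a4.1} {a4.2}


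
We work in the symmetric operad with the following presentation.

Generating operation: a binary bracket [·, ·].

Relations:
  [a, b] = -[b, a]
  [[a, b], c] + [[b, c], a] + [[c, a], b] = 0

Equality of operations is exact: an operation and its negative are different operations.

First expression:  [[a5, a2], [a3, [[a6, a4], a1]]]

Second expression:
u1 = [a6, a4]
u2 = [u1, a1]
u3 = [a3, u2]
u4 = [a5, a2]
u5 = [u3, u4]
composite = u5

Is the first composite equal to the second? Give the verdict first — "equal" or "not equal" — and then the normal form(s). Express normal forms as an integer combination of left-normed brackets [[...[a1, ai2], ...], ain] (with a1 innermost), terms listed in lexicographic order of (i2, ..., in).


not equal; first: -[[[[[a1, a4], a6], a3], a2], a5] + [[[[[a1, a4], a6], a3], a5], a2] + [[[[[a1, a6], a4], a3], a2], a5] - [[[[[a1, a6], a4], a3], a5], a2]; second: [[[[[a1, a4], a6], a3], a2], a5] - [[[[[a1, a4], a6], a3], a5], a2] - [[[[[a1, a6], a4], a3], a2], a5] + [[[[[a1, a6], a4], a3], a5], a2]

In normal form, the first expression is -[[[[[a1, a4], a6], a3], a2], a5] + [[[[[a1, a4], a6], a3], a5], a2] + [[[[[a1, a6], a4], a3], a2], a5] - [[[[[a1, a6], a4], a3], a5], a2]
In normal form, the second expression is [[[[[a1, a4], a6], a3], a2], a5] - [[[[[a1, a4], a6], a3], a5], a2] - [[[[[a1, a6], a4], a3], a2], a5] + [[[[[a1, a6], a4], a3], a5], a2]
They disagree, so not equal.


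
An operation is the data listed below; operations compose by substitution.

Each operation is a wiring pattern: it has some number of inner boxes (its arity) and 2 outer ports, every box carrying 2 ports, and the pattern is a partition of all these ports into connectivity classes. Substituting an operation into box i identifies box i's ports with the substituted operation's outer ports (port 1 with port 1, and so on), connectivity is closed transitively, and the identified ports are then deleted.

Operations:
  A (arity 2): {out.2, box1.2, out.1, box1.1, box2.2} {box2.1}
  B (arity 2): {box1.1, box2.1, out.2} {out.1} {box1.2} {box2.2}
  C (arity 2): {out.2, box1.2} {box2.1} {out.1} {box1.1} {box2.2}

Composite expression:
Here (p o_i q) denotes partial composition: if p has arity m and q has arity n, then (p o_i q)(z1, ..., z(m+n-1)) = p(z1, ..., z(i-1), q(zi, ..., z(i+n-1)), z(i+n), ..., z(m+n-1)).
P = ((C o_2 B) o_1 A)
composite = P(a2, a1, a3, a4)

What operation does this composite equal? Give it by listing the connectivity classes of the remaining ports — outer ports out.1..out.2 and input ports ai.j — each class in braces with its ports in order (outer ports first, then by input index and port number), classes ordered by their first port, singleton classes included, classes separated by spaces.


{out.1} {out.2, a1.2, a2.1, a2.2} {a1.1} {a3.1, a4.1} {a3.2} {a4.2}

After gluing at C, chains via deleted ports link the a-ports.
composing A on (a2, a1), with out.j its own outer ports: {out.1, out.2, a1.2, a2.1, a2.2} {a1.1}
composing B on (a3, a4), with out.j its own outer ports: {out.1} {out.2, a3.1, a4.1} {a3.2} {a4.2}
composing C on (a2, a1, a3, a4), with out.j its own outer ports: {out.1} {out.2, a1.2, a2.1, a2.2} {a1.1} {a3.1, a4.1} {a3.2} {a4.2}


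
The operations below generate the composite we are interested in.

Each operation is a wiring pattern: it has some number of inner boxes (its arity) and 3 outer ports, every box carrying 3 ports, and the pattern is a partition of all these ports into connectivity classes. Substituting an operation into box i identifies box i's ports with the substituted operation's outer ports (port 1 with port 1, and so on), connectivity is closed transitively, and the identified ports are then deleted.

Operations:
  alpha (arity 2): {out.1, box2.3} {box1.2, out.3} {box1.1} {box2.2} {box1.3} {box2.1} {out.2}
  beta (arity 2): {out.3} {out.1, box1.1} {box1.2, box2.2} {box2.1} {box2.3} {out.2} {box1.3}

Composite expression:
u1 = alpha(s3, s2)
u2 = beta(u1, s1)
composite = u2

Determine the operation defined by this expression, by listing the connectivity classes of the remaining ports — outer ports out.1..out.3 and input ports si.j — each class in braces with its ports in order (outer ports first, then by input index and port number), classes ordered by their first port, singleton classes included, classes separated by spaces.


Two ports join when wires chain via beta-identified ports.
after alpha, the pattern on (s3, s2) reads {out.1, s2.3} {out.2} {out.3, s3.2} {s2.1} {s2.2} {s3.1} {s3.3} (out.j = its outer ports)
after beta, the pattern on (s3, s2, s1) reads {out.1, s2.3} {out.2} {out.3} {s1.1} {s1.2} {s1.3} {s2.1} {s2.2} {s3.1} {s3.2} {s3.3} (out.j = its outer ports)

{out.1, s2.3} {out.2} {out.3} {s1.1} {s1.2} {s1.3} {s2.1} {s2.2} {s3.1} {s3.2} {s3.3}


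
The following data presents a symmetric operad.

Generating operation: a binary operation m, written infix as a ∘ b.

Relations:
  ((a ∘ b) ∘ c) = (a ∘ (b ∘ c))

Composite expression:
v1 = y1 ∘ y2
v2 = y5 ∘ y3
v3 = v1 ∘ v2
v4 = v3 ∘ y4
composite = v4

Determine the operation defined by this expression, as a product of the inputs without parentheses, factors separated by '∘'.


Every regrouping of m is equal, so read the y-inputs in written order.
(y1 ∘ y2) reduces to y1 ∘ y2
(y5 ∘ y3) reduces to y5 ∘ y3
((y1 ∘ y2) ∘ (y5 ∘ y3)) reduces to y1 ∘ y2 ∘ y5 ∘ y3
(((y1 ∘ y2) ∘ (y5 ∘ y3)) ∘ y4) reduces to y1 ∘ y2 ∘ y5 ∘ y3 ∘ y4

y1 ∘ y2 ∘ y5 ∘ y3 ∘ y4


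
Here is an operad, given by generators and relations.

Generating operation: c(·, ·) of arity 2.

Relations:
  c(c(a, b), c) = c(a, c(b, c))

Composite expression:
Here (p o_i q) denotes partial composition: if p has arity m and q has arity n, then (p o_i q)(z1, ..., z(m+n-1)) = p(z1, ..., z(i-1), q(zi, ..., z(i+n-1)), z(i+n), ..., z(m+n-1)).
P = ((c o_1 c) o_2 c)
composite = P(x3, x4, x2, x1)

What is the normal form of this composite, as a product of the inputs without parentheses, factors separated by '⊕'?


Associativity of c dissolves the nesting; only the x-input order survives.
c(x4, x2) flattens to x4 ⊕ x2
c(x3, c(x4, x2)) flattens to x3 ⊕ x4 ⊕ x2
c(c(x3, c(x4, x2)), x1) flattens to x3 ⊕ x4 ⊕ x2 ⊕ x1

x3 ⊕ x4 ⊕ x2 ⊕ x1


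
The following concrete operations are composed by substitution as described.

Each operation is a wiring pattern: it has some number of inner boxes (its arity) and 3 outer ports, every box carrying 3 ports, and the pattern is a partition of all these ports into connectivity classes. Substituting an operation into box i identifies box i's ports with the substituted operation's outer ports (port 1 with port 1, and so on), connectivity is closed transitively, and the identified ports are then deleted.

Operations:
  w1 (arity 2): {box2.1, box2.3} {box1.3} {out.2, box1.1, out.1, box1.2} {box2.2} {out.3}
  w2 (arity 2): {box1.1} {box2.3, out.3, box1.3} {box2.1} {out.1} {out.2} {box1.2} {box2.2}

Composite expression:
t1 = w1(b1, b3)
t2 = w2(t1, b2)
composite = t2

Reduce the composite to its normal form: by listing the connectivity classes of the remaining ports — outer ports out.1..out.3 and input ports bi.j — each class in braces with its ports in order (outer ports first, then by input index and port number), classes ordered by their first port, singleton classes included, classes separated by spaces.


After gluing at w2, chains via deleted ports link the b-ports.
after w1, the pattern on (b1, b3) reads {out.1, out.2, b1.1, b1.2} {out.3} {b1.3} {b3.1, b3.3} {b3.2} (out.j = its outer ports)
after w2, the pattern on (b1, b3, b2) reads {out.1} {out.2} {out.3, b2.3} {b1.1, b1.2} {b1.3} {b2.1} {b2.2} {b3.1, b3.3} {b3.2} (out.j = its outer ports)

{out.1} {out.2} {out.3, b2.3} {b1.1, b1.2} {b1.3} {b2.1} {b2.2} {b3.1, b3.3} {b3.2}


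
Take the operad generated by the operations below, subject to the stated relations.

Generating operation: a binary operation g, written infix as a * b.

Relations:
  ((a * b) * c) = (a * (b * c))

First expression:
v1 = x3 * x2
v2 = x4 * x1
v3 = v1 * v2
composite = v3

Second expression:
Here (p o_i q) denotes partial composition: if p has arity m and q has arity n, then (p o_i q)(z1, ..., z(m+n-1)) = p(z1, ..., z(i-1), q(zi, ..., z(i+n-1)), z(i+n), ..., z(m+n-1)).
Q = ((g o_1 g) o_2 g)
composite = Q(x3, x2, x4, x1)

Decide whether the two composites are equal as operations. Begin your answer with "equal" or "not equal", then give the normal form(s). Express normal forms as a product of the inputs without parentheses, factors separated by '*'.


equal; both compose to x3 * x2 * x4 * x1


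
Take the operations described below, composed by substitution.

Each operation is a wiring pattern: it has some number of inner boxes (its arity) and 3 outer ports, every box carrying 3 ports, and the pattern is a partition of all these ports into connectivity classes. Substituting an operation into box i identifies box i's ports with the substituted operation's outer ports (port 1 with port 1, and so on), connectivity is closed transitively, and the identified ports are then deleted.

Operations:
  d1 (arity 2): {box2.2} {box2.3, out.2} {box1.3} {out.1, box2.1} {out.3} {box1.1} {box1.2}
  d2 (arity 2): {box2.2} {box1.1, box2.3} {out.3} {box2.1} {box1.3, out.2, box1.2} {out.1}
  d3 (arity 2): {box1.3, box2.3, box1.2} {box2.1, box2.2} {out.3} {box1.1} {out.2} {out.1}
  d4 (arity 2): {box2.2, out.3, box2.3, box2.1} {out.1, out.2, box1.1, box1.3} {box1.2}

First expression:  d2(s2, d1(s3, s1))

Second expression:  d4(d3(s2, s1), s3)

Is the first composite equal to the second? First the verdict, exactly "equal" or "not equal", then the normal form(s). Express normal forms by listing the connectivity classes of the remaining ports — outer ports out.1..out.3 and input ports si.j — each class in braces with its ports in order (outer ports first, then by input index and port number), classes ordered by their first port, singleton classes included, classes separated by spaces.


not equal — first {out.1} {out.2, s2.2, s2.3} {out.3} {s1.1} {s1.2} {s1.3} {s2.1} {s3.1} {s3.2} {s3.3}, second {out.1, out.2} {out.3, s3.1, s3.2, s3.3} {s1.1, s1.2} {s1.3, s2.2, s2.3} {s2.1}

Normal form of the first expression: {out.1} {out.2, s2.2, s2.3} {out.3} {s1.1} {s1.2} {s1.3} {s2.1} {s3.1} {s3.2} {s3.3}
Normal form of the second expression: {out.1, out.2} {out.3, s3.1, s3.2, s3.3} {s1.1, s1.2} {s1.3, s2.2, s2.3} {s2.1}
Different reductions; not equal.


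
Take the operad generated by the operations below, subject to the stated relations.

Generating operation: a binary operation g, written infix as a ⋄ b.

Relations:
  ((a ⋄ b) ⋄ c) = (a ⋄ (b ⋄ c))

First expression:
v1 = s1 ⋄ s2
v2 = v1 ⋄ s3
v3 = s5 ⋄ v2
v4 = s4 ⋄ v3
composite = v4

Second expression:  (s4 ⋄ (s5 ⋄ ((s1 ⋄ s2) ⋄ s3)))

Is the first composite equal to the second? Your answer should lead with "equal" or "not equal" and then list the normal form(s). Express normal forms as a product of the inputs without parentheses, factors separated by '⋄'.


equal; the common form is s4 ⋄ s5 ⋄ s1 ⋄ s2 ⋄ s3

The first composite normalizes to s4 ⋄ s5 ⋄ s1 ⋄ s2 ⋄ s3
The second composite normalizes to s4 ⋄ s5 ⋄ s1 ⋄ s2 ⋄ s3
The normal forms match — equal.


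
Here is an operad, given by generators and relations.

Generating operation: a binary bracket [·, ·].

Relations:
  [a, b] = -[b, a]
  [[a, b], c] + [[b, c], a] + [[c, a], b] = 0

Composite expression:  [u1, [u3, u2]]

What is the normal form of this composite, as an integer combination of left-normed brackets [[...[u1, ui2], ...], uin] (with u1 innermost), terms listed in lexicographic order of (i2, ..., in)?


-[[u1, u2], u3] + [[u1, u3], u2]

A multilinear Lie element is pinned by u1-initial words (u1 innermost).
Composite bracket: [u1, [u3, u2]]
Applying ab - ba throughout gives 4 signed words (2^2 = 4).
Collect the words opening with u1:
  from u1u2u3, sign -1: term -[[u1, u2], u3]
  from u1u3u2, sign +1: term +[[u1, u3], u2]


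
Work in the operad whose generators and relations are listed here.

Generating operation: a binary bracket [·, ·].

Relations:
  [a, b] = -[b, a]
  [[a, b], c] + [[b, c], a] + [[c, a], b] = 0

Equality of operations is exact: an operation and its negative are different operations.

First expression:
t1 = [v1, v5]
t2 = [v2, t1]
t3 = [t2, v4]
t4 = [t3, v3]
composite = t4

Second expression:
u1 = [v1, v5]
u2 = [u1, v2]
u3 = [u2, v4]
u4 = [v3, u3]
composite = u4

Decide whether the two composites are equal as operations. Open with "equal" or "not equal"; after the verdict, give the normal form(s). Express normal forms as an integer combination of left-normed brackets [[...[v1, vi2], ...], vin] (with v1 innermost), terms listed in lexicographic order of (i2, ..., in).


In normal form, the first expression is -[[[[v1, v5], v2], v4], v3]
In normal form, the second expression is -[[[[v1, v5], v2], v4], v3]
Identical normal forms: equal.

equal; both compose to -[[[[v1, v5], v2], v4], v3]


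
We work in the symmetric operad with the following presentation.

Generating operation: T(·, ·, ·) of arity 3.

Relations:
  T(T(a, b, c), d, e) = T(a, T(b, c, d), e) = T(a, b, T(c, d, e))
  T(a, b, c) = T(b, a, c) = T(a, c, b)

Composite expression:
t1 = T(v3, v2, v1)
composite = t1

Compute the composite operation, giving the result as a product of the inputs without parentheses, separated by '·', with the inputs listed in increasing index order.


v1 · v2 · v3


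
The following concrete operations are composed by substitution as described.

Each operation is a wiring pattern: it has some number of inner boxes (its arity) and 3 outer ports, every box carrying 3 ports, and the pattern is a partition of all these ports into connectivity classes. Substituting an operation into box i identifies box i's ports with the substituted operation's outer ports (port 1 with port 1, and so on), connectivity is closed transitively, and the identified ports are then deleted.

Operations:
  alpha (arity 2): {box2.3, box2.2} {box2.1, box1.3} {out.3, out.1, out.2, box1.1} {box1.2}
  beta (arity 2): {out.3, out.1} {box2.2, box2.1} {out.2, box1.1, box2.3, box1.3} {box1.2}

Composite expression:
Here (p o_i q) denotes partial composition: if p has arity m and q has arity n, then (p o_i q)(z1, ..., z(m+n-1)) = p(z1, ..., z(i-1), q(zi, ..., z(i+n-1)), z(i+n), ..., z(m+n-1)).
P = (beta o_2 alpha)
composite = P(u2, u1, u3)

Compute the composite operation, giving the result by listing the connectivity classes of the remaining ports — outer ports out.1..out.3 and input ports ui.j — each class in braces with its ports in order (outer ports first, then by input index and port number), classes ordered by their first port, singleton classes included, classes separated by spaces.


{out.1, out.3} {out.2, u1.1, u2.1, u2.3} {u1.2} {u1.3, u3.1} {u2.2} {u3.2, u3.3}


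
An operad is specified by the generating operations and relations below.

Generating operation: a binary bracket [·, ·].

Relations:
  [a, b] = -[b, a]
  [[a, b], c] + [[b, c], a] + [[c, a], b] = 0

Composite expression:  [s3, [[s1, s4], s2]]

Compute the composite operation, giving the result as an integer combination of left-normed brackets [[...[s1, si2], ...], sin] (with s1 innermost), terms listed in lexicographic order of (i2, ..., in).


Expand each bracket as ab - ba; the s1-initial words give the coefficients.
Composite bracket: [s3, [[s1, s4], s2]]
Applying ab - ba throughout gives 8 signed words (2^3 = 8).
Only words starting with s1 matter:
  from s1s4s2s3, sign -1: term -[[[s1, s4], s2], s3]

-[[[s1, s4], s2], s3]


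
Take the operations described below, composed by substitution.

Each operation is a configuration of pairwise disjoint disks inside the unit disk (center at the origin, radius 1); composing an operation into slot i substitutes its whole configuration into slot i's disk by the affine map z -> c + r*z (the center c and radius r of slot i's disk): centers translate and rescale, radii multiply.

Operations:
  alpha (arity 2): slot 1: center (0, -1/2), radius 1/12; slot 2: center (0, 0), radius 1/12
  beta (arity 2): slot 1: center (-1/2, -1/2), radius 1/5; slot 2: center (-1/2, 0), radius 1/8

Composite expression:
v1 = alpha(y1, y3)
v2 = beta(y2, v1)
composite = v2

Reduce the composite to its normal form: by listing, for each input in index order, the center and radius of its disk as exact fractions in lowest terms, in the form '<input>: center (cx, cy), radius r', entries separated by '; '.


y1: center (-1/2, -1/16), radius 1/96; y2: center (-1/2, -1/2), radius 1/5; y3: center (-1/2, 0), radius 1/96


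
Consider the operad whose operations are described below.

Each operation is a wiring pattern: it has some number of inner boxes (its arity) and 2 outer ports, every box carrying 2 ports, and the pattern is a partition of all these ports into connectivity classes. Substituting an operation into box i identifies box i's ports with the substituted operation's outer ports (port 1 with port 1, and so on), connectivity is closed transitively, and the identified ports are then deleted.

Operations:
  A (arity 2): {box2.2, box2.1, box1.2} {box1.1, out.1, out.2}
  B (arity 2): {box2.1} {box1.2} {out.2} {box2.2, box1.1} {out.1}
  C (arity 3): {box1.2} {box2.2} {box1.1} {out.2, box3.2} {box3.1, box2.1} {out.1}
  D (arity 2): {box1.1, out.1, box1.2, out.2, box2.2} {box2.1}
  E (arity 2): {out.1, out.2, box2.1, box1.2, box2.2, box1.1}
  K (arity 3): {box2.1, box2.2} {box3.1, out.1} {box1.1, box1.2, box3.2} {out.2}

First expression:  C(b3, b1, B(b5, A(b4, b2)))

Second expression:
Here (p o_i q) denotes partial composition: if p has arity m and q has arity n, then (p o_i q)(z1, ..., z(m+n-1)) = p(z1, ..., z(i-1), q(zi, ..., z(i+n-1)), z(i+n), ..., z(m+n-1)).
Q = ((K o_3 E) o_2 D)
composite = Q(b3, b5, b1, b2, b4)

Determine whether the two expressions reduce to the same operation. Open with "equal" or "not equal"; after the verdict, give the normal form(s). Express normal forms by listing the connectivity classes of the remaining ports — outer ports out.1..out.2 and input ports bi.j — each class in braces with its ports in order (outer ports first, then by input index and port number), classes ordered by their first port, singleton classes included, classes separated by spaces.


not equal: they reduce to {out.1} {out.2} {b1.1} {b1.2} {b2.1, b2.2, b4.2} {b3.1} {b3.2} {b4.1, b5.1} {b5.2} and {out.1, b2.1, b2.2, b3.1, b3.2, b4.1, b4.2} {out.2} {b1.1} {b1.2, b5.1, b5.2}

Normal form of the first expression: {out.1} {out.2} {b1.1} {b1.2} {b2.1, b2.2, b4.2} {b3.1} {b3.2} {b4.1, b5.1} {b5.2}
Normal form of the second expression: {out.1, b2.1, b2.2, b3.1, b3.2, b4.1, b4.2} {out.2} {b1.1} {b1.2, b5.1, b5.2}
Distinct normal forms: not equal.


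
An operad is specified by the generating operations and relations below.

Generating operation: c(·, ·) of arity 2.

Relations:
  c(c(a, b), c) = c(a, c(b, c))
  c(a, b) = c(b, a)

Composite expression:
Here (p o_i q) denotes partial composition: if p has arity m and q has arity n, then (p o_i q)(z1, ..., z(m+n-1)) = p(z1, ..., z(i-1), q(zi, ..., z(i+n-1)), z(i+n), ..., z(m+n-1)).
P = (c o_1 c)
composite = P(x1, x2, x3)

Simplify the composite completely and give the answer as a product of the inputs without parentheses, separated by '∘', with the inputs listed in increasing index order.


x1 ∘ x2 ∘ x3

Shape and order are irrelevant to c; the x-input set decides.
c(x1, x2) reduces to x1 ∘ x2
c(c(x1, x2), x3) reduces to x1 ∘ x2 ∘ x3
putting the inputs in ascending order: x1 ∘ x2 ∘ x3


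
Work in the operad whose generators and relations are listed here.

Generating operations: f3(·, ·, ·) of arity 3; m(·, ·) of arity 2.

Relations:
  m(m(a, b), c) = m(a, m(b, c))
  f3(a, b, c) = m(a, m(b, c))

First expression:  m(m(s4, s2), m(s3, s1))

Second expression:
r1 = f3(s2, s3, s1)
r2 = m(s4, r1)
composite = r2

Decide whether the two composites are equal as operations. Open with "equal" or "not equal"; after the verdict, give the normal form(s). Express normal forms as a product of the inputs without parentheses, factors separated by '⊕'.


equal: each reduces to s4 ⊕ s2 ⊕ s3 ⊕ s1

In normal form, the first expression is s4 ⊕ s2 ⊕ s3 ⊕ s1
In normal form, the second expression is s4 ⊕ s2 ⊕ s3 ⊕ s1
The normal forms match — equal.


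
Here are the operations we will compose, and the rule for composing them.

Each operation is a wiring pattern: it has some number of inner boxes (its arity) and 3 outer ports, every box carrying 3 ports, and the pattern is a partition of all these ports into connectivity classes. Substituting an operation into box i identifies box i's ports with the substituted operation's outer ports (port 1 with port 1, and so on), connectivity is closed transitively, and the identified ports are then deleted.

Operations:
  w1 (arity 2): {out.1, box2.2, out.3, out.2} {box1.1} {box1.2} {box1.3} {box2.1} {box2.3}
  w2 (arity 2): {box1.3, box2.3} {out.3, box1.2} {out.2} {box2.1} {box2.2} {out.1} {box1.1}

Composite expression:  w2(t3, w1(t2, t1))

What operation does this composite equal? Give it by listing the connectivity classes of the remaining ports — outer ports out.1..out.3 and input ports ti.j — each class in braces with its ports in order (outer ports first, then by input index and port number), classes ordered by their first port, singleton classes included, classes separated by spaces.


Two ports join when wires chain via w2-identified ports.
through w1, on inputs (t2, t1): {out.1, out.2, out.3, t1.2} {t1.1} {t1.3} {t2.1} {t2.2} {t2.3} (out.j = stage outer ports)
through w2, on inputs (t3, t2, t1): {out.1} {out.2} {out.3, t3.2} {t1.1} {t1.2, t3.3} {t1.3} {t2.1} {t2.2} {t2.3} {t3.1} (out.j = stage outer ports)

{out.1} {out.2} {out.3, t3.2} {t1.1} {t1.2, t3.3} {t1.3} {t2.1} {t2.2} {t2.3} {t3.1}
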